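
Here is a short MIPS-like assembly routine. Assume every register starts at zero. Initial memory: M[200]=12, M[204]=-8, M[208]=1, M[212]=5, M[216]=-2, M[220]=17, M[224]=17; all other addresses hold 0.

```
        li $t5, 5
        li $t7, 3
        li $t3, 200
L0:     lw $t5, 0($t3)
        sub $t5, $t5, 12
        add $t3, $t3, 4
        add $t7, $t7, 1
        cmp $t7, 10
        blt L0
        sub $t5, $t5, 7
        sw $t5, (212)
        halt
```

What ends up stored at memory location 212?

-2

after li $t5, 5: $t5=5
after li $t7, 3: $t7=3
after li $t3, 200: $t3=200
after lw $t5, 0($t3): $t5=M[200]=12
after sub $t5, $t5, 12: $t5=12-12=0
after add $t3, $t3, 4: $t3=200+4=204
after add $t7, $t7, 1: $t7=3+1=4
cmp $t7, 10  (cmp 4,10)
blt L0: taken
after lw $t5, 0($t3): $t5=M[204]=-8
after sub $t5, $t5, 12: $t5=(-8)-12=-20
after add $t3, $t3, 4: $t3=204+4=208
after add $t7, $t7, 1: $t7=4+1=5
cmp $t7, 10  (cmp 5,10)
blt L0: taken
after lw $t5, 0($t3): $t5=M[208]=1
after sub $t5, $t5, 12: $t5=1-12=-11
after add $t3, $t3, 4: $t3=208+4=212
after add $t7, $t7, 1: $t7=5+1=6
cmp $t7, 10  (cmp 6,10)
blt L0: taken
after lw $t5, 0($t3): $t5=M[212]=5
after sub $t5, $t5, 12: $t5=5-12=-7
after add $t3, $t3, 4: $t3=212+4=216
after add $t7, $t7, 1: $t7=6+1=7
cmp $t7, 10  (cmp 7,10)
blt L0: taken
after lw $t5, 0($t3): $t5=M[216]=-2
after sub $t5, $t5, 12: $t5=(-2)-12=-14
after add $t3, $t3, 4: $t3=216+4=220
after add $t7, $t7, 1: $t7=7+1=8
cmp $t7, 10  (cmp 8,10)
blt L0: taken
after lw $t5, 0($t3): $t5=M[220]=17
after sub $t5, $t5, 12: $t5=17-12=5
after add $t3, $t3, 4: $t3=220+4=224
after add $t7, $t7, 1: $t7=8+1=9
cmp $t7, 10  (cmp 9,10)
blt L0: taken
after lw $t5, 0($t3): $t5=M[224]=17
after sub $t5, $t5, 12: $t5=17-12=5
after add $t3, $t3, 4: $t3=224+4=228
after add $t7, $t7, 1: $t7=9+1=10
cmp $t7, 10  (cmp 10,10)
blt L0: not taken
after sub $t5, $t5, 7: $t5=5-7=-2
sw $t5, (212) → M[212]=-2
halt.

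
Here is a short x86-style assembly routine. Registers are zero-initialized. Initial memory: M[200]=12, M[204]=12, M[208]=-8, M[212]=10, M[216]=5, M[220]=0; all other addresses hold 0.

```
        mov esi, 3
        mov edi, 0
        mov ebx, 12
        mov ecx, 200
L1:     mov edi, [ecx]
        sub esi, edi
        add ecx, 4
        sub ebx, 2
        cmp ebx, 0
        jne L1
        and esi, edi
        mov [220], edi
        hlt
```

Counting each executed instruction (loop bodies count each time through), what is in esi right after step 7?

-9

mov esi, 3 → esi=3
mov edi, 0 → edi=0
mov ebx, 12 → ebx=12
mov ecx, 200 → ecx=200
mov edi, [ecx] → edi=M[200]=12
sub esi, edi → esi=3-12=-9
add ecx, 4 → ecx=200+4=204
After step 7: esi = -9.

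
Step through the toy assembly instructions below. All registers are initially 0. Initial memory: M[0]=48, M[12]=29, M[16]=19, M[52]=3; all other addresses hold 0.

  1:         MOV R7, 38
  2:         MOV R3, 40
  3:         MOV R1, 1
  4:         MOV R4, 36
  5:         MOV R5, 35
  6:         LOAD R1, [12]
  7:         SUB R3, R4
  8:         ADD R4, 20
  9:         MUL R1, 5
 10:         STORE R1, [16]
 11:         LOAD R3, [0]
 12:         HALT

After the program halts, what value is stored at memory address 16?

R7=38
R3=40
R1=1
R4=36
R5=35
R1=M[12]=29
R3=40-36=4
R4=36+20=56
R1=29*5=145
STORE R1, [16] → M[16]=145
R3=M[0]=48
halt.

145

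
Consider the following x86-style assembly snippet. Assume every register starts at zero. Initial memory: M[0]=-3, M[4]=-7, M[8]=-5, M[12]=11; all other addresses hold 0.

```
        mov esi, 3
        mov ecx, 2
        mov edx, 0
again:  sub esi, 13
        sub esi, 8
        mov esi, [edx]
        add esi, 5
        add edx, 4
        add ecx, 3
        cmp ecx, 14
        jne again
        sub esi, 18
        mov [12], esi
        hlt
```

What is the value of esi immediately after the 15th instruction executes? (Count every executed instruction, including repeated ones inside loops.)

mov esi, 3 → esi=3
mov ecx, 2 → ecx=2
mov edx, 0 → edx=0
sub esi, 13 → esi=3-13=-10
sub esi, 8 → esi=(-10)-8=-18
mov esi, [edx] → esi=M[0]=-3
add esi, 5 → esi=(-3)+5=2
add edx, 4 → edx=0+4=4
add ecx, 3 → ecx=2+3=5
cmp ecx, 14  (cmp 5,14)
jne again: taken
sub esi, 13 → esi=2-13=-11
sub esi, 8 → esi=(-11)-8=-19
mov esi, [edx] → esi=M[4]=-7
add esi, 5 → esi=(-7)+5=-2
After step 15: esi = -2.

-2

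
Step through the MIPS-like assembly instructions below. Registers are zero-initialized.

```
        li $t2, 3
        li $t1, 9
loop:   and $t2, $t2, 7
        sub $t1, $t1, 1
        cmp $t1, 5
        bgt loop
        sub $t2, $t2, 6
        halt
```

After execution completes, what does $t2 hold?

$t2=3
$t1=9
$t2=3&7=3
$t1=9-1=8
cmp $t1, 5  (cmp 8,5)
bgt loop: taken
$t2=3&7=3
$t1=8-1=7
cmp $t1, 5  (cmp 7,5)
bgt loop: taken
$t2=3&7=3
$t1=7-1=6
cmp $t1, 5  (cmp 6,5)
bgt loop: taken
$t2=3&7=3
$t1=6-1=5
cmp $t1, 5  (cmp 5,5)
bgt loop: not taken
$t2=3-6=-3
halt.

-3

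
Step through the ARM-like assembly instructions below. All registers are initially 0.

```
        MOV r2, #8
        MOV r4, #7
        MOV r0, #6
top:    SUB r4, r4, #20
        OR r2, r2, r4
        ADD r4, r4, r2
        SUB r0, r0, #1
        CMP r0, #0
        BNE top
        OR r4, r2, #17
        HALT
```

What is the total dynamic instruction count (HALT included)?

41

MOV r2, #8 → r2=8
MOV r4, #7 → r4=7
MOV r0, #6 → r0=6
SUB r4, r4, #20 → r4=7-20=-13
OR r2, r2, r4 → r2=8|(-13)=-5
ADD r4, r4, r2 → r4=(-13)+(-5)=-18
SUB r0, r0, #1 → r0=6-1=5
CMP r0, #0  (cmp 5,0)
BNE top: taken
SUB r4, r4, #20 → r4=(-18)-20=-38
OR r2, r2, r4 → r2=(-5)|(-38)=-5
ADD r4, r4, r2 → r4=(-38)+(-5)=-43
SUB r0, r0, #1 → r0=5-1=4
CMP r0, #0  (cmp 4,0)
BNE top: taken
SUB r4, r4, #20 → r4=(-43)-20=-63
OR r2, r2, r4 → r2=(-5)|(-63)=-5
ADD r4, r4, r2 → r4=(-63)+(-5)=-68
SUB r0, r0, #1 → r0=4-1=3
CMP r0, #0  (cmp 3,0)
BNE top: taken
SUB r4, r4, #20 → r4=(-68)-20=-88
OR r2, r2, r4 → r2=(-5)|(-88)=-5
ADD r4, r4, r2 → r4=(-88)+(-5)=-93
SUB r0, r0, #1 → r0=3-1=2
CMP r0, #0  (cmp 2,0)
BNE top: taken
SUB r4, r4, #20 → r4=(-93)-20=-113
OR r2, r2, r4 → r2=(-5)|(-113)=-1
ADD r4, r4, r2 → r4=(-113)+(-1)=-114
SUB r0, r0, #1 → r0=2-1=1
CMP r0, #0  (cmp 1,0)
BNE top: taken
SUB r4, r4, #20 → r4=(-114)-20=-134
OR r2, r2, r4 → r2=(-1)|(-134)=-1
ADD r4, r4, r2 → r4=(-134)+(-1)=-135
SUB r0, r0, #1 → r0=1-1=0
CMP r0, #0  (cmp 0,0)
BNE top: not taken
OR r4, r2, #17 → r4=(-1)|17=-1
halt.
Total executed instructions: 41.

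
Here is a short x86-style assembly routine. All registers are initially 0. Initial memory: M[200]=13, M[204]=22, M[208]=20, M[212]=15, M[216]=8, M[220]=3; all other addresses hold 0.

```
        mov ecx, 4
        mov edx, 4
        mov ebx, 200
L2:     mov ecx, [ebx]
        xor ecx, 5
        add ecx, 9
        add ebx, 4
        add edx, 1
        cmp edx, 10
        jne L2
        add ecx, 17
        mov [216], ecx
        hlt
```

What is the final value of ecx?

32

after mov ecx, 4: ecx=4
after mov edx, 4: edx=4
after mov ebx, 200: ebx=200
after mov ecx, [ebx]: ecx=M[200]=13
after xor ecx, 5: ecx=13^5=8
after add ecx, 9: ecx=8+9=17
after add ebx, 4: ebx=200+4=204
after add edx, 1: edx=4+1=5
cmp edx, 10  (cmp 5,10)
jne L2: taken
after mov ecx, [ebx]: ecx=M[204]=22
after xor ecx, 5: ecx=22^5=19
after add ecx, 9: ecx=19+9=28
after add ebx, 4: ebx=204+4=208
after add edx, 1: edx=5+1=6
cmp edx, 10  (cmp 6,10)
jne L2: taken
after mov ecx, [ebx]: ecx=M[208]=20
after xor ecx, 5: ecx=20^5=17
after add ecx, 9: ecx=17+9=26
after add ebx, 4: ebx=208+4=212
after add edx, 1: edx=6+1=7
cmp edx, 10  (cmp 7,10)
jne L2: taken
after mov ecx, [ebx]: ecx=M[212]=15
after xor ecx, 5: ecx=15^5=10
after add ecx, 9: ecx=10+9=19
after add ebx, 4: ebx=212+4=216
after add edx, 1: edx=7+1=8
cmp edx, 10  (cmp 8,10)
jne L2: taken
after mov ecx, [ebx]: ecx=M[216]=8
after xor ecx, 5: ecx=8^5=13
after add ecx, 9: ecx=13+9=22
after add ebx, 4: ebx=216+4=220
after add edx, 1: edx=8+1=9
cmp edx, 10  (cmp 9,10)
jne L2: taken
after mov ecx, [ebx]: ecx=M[220]=3
after xor ecx, 5: ecx=3^5=6
after add ecx, 9: ecx=6+9=15
after add ebx, 4: ebx=220+4=224
after add edx, 1: edx=9+1=10
cmp edx, 10  (cmp 10,10)
jne L2: not taken
after add ecx, 17: ecx=15+17=32
mov [216], ecx → M[216]=32
halt.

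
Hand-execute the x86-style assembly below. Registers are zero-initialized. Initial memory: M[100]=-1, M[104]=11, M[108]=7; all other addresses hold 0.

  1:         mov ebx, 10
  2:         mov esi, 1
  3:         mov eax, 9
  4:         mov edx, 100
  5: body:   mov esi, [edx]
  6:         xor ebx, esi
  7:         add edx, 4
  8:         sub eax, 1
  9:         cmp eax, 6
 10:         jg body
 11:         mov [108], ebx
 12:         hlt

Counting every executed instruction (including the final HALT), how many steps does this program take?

mov ebx, 10 → ebx=10
mov esi, 1 → esi=1
mov eax, 9 → eax=9
mov edx, 100 → edx=100
mov esi, [edx] → esi=M[100]=-1
xor ebx, esi → ebx=10^(-1)=-11
add edx, 4 → edx=100+4=104
sub eax, 1 → eax=9-1=8
cmp eax, 6  (cmp 8,6)
jg body: taken
mov esi, [edx] → esi=M[104]=11
xor ebx, esi → ebx=(-11)^11=-2
add edx, 4 → edx=104+4=108
sub eax, 1 → eax=8-1=7
cmp eax, 6  (cmp 7,6)
jg body: taken
mov esi, [edx] → esi=M[108]=7
xor ebx, esi → ebx=(-2)^7=-7
add edx, 4 → edx=108+4=112
sub eax, 1 → eax=7-1=6
cmp eax, 6  (cmp 6,6)
jg body: not taken
mov [108], ebx → M[108]=-7
halt.
Total executed instructions: 24.

24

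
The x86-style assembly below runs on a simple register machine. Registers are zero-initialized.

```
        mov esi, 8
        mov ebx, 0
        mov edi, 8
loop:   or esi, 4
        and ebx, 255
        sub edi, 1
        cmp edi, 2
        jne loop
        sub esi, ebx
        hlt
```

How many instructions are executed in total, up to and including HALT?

35

mov esi, 8 → esi=8
mov ebx, 0 → ebx=0
mov edi, 8 → edi=8
or esi, 4 → esi=8|4=12
and ebx, 255 → ebx=0&255=0
sub edi, 1 → edi=8-1=7
cmp edi, 2  (cmp 7,2)
jne loop: taken
or esi, 4 → esi=12|4=12
and ebx, 255 → ebx=0&255=0
sub edi, 1 → edi=7-1=6
cmp edi, 2  (cmp 6,2)
jne loop: taken
or esi, 4 → esi=12|4=12
and ebx, 255 → ebx=0&255=0
sub edi, 1 → edi=6-1=5
cmp edi, 2  (cmp 5,2)
jne loop: taken
or esi, 4 → esi=12|4=12
and ebx, 255 → ebx=0&255=0
sub edi, 1 → edi=5-1=4
cmp edi, 2  (cmp 4,2)
jne loop: taken
or esi, 4 → esi=12|4=12
and ebx, 255 → ebx=0&255=0
sub edi, 1 → edi=4-1=3
cmp edi, 2  (cmp 3,2)
jne loop: taken
or esi, 4 → esi=12|4=12
and ebx, 255 → ebx=0&255=0
sub edi, 1 → edi=3-1=2
cmp edi, 2  (cmp 2,2)
jne loop: not taken
sub esi, ebx → esi=12-0=12
halt.
Total executed instructions: 35.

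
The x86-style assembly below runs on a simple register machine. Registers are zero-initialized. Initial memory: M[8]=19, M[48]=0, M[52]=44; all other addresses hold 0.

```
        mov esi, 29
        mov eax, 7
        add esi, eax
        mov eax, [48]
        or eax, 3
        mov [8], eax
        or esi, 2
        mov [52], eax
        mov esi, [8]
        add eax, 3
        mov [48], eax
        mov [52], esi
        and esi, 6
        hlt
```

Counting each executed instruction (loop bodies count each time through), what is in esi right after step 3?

mov esi, 29 → esi=29
mov eax, 7 → eax=7
add esi, eax → esi=29+7=36
After step 3: esi = 36.

36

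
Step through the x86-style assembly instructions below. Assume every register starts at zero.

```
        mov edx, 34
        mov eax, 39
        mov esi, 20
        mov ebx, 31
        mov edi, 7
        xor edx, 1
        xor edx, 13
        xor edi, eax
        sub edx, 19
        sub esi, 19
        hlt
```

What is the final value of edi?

32

after mov edx, 34: edx=34
after mov eax, 39: eax=39
after mov esi, 20: esi=20
after mov ebx, 31: ebx=31
after mov edi, 7: edi=7
after xor edx, 1: edx=34^1=35
after xor edx, 13: edx=35^13=46
after xor edi, eax: edi=7^39=32
after sub edx, 19: edx=46-19=27
after sub esi, 19: esi=20-19=1
halt.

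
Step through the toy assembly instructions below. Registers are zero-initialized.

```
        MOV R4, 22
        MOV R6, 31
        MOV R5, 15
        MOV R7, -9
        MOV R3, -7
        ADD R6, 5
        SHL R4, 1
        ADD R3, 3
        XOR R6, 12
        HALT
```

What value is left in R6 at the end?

40

R4=22
R6=31
R5=15
R7=-9
R3=-7
R6=31+5=36
R4=22<<1=44
R3=(-7)+3=-4
R6=36^12=40
halt.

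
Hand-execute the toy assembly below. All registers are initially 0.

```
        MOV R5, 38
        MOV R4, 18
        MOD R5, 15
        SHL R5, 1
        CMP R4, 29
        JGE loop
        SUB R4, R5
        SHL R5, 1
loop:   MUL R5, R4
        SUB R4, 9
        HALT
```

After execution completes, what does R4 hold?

MOV R5, 38 → R5=38
MOV R4, 18 → R4=18
MOD R5, 15 → R5=38%15=8
SHL R5, 1 → R5=8<<1=16
CMP R4, 29  (cmp 18,29)
JGE loop: not taken
SUB R4, R5 → R4=18-16=2
SHL R5, 1 → R5=16<<1=32
MUL R5, R4 → R5=32*2=64
SUB R4, 9 → R4=2-9=-7
halt.

-7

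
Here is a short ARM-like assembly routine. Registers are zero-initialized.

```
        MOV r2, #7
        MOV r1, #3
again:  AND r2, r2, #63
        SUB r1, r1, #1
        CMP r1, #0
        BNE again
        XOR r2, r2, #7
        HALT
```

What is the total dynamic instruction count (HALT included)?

MOV r2, #7 → r2=7
MOV r1, #3 → r1=3
AND r2, r2, #63 → r2=7&63=7
SUB r1, r1, #1 → r1=3-1=2
CMP r1, #0  (cmp 2,0)
BNE again: taken
AND r2, r2, #63 → r2=7&63=7
SUB r1, r1, #1 → r1=2-1=1
CMP r1, #0  (cmp 1,0)
BNE again: taken
AND r2, r2, #63 → r2=7&63=7
SUB r1, r1, #1 → r1=1-1=0
CMP r1, #0  (cmp 0,0)
BNE again: not taken
XOR r2, r2, #7 → r2=7^7=0
halt.
Total executed instructions: 16.

16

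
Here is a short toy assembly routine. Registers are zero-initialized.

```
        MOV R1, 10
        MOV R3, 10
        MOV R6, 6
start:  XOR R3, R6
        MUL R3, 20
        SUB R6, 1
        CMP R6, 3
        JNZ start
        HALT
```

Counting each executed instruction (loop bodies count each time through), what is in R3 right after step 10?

4900

R1=10
R3=10
R6=6
R3=10^6=12
R3=12*20=240
R6=6-1=5
CMP R6, 3  (cmp 5,3)
JNZ start: taken
R3=240^5=245
R3=245*20=4900
After step 10: R3 = 4900.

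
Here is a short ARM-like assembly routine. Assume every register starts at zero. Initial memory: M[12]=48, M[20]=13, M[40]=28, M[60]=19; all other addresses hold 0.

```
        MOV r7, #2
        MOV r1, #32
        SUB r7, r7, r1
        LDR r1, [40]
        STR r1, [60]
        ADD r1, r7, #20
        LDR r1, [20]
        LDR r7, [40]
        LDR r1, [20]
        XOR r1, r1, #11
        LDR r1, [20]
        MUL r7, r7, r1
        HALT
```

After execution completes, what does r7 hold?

after MOV r7, #2: r7=2
after MOV r1, #32: r1=32
after SUB r7, r7, r1: r7=2-32=-30
after LDR r1, [40]: r1=M[40]=28
STR r1, [60] → M[60]=28
after ADD r1, r7, #20: r1=(-30)+20=-10
after LDR r1, [20]: r1=M[20]=13
after LDR r7, [40]: r7=M[40]=28
after LDR r1, [20]: r1=M[20]=13
after XOR r1, r1, #11: r1=13^11=6
after LDR r1, [20]: r1=M[20]=13
after MUL r7, r7, r1: r7=28*13=364
halt.

364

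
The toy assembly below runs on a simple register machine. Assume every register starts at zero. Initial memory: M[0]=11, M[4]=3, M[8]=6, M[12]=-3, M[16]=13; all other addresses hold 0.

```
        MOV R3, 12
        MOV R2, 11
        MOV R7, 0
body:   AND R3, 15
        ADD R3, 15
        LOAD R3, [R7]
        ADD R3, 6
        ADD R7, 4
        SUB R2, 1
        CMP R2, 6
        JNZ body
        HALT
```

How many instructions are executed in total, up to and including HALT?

44

after MOV R3, 12: R3=12
after MOV R2, 11: R2=11
after MOV R7, 0: R7=0
after AND R3, 15: R3=12&15=12
after ADD R3, 15: R3=12+15=27
after LOAD R3, [R7]: R3=M[0]=11
after ADD R3, 6: R3=11+6=17
after ADD R7, 4: R7=0+4=4
after SUB R2, 1: R2=11-1=10
CMP R2, 6  (cmp 10,6)
JNZ body: taken
after AND R3, 15: R3=17&15=1
after ADD R3, 15: R3=1+15=16
after LOAD R3, [R7]: R3=M[4]=3
after ADD R3, 6: R3=3+6=9
after ADD R7, 4: R7=4+4=8
after SUB R2, 1: R2=10-1=9
CMP R2, 6  (cmp 9,6)
JNZ body: taken
after AND R3, 15: R3=9&15=9
after ADD R3, 15: R3=9+15=24
after LOAD R3, [R7]: R3=M[8]=6
after ADD R3, 6: R3=6+6=12
after ADD R7, 4: R7=8+4=12
after SUB R2, 1: R2=9-1=8
CMP R2, 6  (cmp 8,6)
JNZ body: taken
after AND R3, 15: R3=12&15=12
after ADD R3, 15: R3=12+15=27
after LOAD R3, [R7]: R3=M[12]=-3
after ADD R3, 6: R3=(-3)+6=3
after ADD R7, 4: R7=12+4=16
after SUB R2, 1: R2=8-1=7
CMP R2, 6  (cmp 7,6)
JNZ body: taken
after AND R3, 15: R3=3&15=3
after ADD R3, 15: R3=3+15=18
after LOAD R3, [R7]: R3=M[16]=13
after ADD R3, 6: R3=13+6=19
after ADD R7, 4: R7=16+4=20
after SUB R2, 1: R2=7-1=6
CMP R2, 6  (cmp 6,6)
JNZ body: not taken
halt.
Total executed instructions: 44.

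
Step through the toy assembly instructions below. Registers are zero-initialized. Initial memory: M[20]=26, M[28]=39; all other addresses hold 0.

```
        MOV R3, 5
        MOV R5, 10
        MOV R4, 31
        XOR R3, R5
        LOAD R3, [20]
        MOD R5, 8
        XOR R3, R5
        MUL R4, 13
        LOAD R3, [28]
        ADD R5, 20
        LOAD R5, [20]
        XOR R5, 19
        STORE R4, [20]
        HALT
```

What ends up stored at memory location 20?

R3=5
R5=10
R4=31
R3=5^10=15
R3=M[20]=26
R5=10%8=2
R3=26^2=24
R4=31*13=403
R3=M[28]=39
R5=2+20=22
R5=M[20]=26
R5=26^19=9
STORE R4, [20] → M[20]=403
halt.

403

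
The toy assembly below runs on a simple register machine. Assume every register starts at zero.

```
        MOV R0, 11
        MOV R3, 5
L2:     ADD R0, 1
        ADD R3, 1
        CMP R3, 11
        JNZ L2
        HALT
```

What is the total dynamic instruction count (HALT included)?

R0=11
R3=5
R0=11+1=12
R3=5+1=6
CMP R3, 11  (cmp 6,11)
JNZ L2: taken
R0=12+1=13
R3=6+1=7
CMP R3, 11  (cmp 7,11)
JNZ L2: taken
R0=13+1=14
R3=7+1=8
CMP R3, 11  (cmp 8,11)
JNZ L2: taken
R0=14+1=15
R3=8+1=9
CMP R3, 11  (cmp 9,11)
JNZ L2: taken
R0=15+1=16
R3=9+1=10
CMP R3, 11  (cmp 10,11)
JNZ L2: taken
R0=16+1=17
R3=10+1=11
CMP R3, 11  (cmp 11,11)
JNZ L2: not taken
halt.
Total executed instructions: 27.

27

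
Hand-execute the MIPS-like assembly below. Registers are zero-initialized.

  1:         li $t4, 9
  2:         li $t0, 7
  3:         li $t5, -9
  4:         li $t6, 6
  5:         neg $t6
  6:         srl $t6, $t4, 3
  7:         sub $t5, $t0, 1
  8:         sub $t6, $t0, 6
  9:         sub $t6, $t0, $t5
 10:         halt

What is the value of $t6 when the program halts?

after li $t4, 9: $t4=9
after li $t0, 7: $t0=7
after li $t5, -9: $t5=-9
after li $t6, 6: $t6=6
after neg $t6: $t6=-(6)=-6
after srl $t6, $t4, 3: $t6=9>>3=1
after sub $t5, $t0, 1: $t5=7-1=6
after sub $t6, $t0, 6: $t6=7-6=1
after sub $t6, $t0, $t5: $t6=7-6=1
halt.

1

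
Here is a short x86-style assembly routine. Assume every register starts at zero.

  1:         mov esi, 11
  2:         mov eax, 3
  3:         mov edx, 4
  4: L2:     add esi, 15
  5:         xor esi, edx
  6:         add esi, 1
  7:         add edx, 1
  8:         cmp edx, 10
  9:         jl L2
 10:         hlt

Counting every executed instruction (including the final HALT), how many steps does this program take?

40

esi=11
eax=3
edx=4
esi=11+15=26
esi=26^4=30
esi=30+1=31
edx=4+1=5
cmp edx, 10  (cmp 5,10)
jl L2: taken
esi=31+15=46
esi=46^5=43
esi=43+1=44
edx=5+1=6
cmp edx, 10  (cmp 6,10)
jl L2: taken
esi=44+15=59
esi=59^6=61
esi=61+1=62
edx=6+1=7
cmp edx, 10  (cmp 7,10)
jl L2: taken
esi=62+15=77
esi=77^7=74
esi=74+1=75
edx=7+1=8
cmp edx, 10  (cmp 8,10)
jl L2: taken
esi=75+15=90
esi=90^8=82
esi=82+1=83
edx=8+1=9
cmp edx, 10  (cmp 9,10)
jl L2: taken
esi=83+15=98
esi=98^9=107
esi=107+1=108
edx=9+1=10
cmp edx, 10  (cmp 10,10)
jl L2: not taken
halt.
Total executed instructions: 40.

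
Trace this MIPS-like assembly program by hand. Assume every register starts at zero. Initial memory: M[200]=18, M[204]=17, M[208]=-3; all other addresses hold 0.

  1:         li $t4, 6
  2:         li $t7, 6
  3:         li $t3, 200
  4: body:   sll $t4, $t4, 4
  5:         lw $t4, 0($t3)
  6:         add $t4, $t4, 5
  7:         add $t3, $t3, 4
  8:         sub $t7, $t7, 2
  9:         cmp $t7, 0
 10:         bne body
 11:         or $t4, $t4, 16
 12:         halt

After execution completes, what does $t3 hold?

212

$t4=6
$t7=6
$t3=200
$t4=6<<4=96
$t4=M[200]=18
$t4=18+5=23
$t3=200+4=204
$t7=6-2=4
cmp $t7, 0  (cmp 4,0)
bne body: taken
$t4=23<<4=368
$t4=M[204]=17
$t4=17+5=22
$t3=204+4=208
$t7=4-2=2
cmp $t7, 0  (cmp 2,0)
bne body: taken
$t4=22<<4=352
$t4=M[208]=-3
$t4=(-3)+5=2
$t3=208+4=212
$t7=2-2=0
cmp $t7, 0  (cmp 0,0)
bne body: not taken
$t4=2|16=18
halt.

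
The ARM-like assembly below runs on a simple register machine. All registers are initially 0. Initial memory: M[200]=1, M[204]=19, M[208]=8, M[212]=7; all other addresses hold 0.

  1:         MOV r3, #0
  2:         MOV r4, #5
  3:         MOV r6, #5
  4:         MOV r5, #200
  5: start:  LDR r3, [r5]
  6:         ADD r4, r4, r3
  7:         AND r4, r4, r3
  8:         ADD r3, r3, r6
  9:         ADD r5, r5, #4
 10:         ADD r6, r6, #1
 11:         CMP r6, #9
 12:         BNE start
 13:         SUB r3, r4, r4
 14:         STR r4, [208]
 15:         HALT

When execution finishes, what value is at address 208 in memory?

7

MOV r3, #0 → r3=0
MOV r4, #5 → r4=5
MOV r6, #5 → r6=5
MOV r5, #200 → r5=200
LDR r3, [r5] → r3=M[200]=1
ADD r4, r4, r3 → r4=5+1=6
AND r4, r4, r3 → r4=6&1=0
ADD r3, r3, r6 → r3=1+5=6
ADD r5, r5, #4 → r5=200+4=204
ADD r6, r6, #1 → r6=5+1=6
CMP r6, #9  (cmp 6,9)
BNE start: taken
LDR r3, [r5] → r3=M[204]=19
ADD r4, r4, r3 → r4=0+19=19
AND r4, r4, r3 → r4=19&19=19
ADD r3, r3, r6 → r3=19+6=25
ADD r5, r5, #4 → r5=204+4=208
ADD r6, r6, #1 → r6=6+1=7
CMP r6, #9  (cmp 7,9)
BNE start: taken
LDR r3, [r5] → r3=M[208]=8
ADD r4, r4, r3 → r4=19+8=27
AND r4, r4, r3 → r4=27&8=8
ADD r3, r3, r6 → r3=8+7=15
ADD r5, r5, #4 → r5=208+4=212
ADD r6, r6, #1 → r6=7+1=8
CMP r6, #9  (cmp 8,9)
BNE start: taken
LDR r3, [r5] → r3=M[212]=7
ADD r4, r4, r3 → r4=8+7=15
AND r4, r4, r3 → r4=15&7=7
ADD r3, r3, r6 → r3=7+8=15
ADD r5, r5, #4 → r5=212+4=216
ADD r6, r6, #1 → r6=8+1=9
CMP r6, #9  (cmp 9,9)
BNE start: not taken
SUB r3, r4, r4 → r3=7-7=0
STR r4, [208] → M[208]=7
halt.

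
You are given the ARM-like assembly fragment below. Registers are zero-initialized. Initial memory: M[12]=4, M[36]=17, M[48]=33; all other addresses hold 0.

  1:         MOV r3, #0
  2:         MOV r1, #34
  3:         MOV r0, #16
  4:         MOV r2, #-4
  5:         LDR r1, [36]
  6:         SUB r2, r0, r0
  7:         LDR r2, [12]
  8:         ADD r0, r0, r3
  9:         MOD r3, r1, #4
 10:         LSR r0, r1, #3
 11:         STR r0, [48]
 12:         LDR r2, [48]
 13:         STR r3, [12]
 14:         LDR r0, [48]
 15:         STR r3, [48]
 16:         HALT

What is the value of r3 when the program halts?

MOV r3, #0 → r3=0
MOV r1, #34 → r1=34
MOV r0, #16 → r0=16
MOV r2, #-4 → r2=-4
LDR r1, [36] → r1=M[36]=17
SUB r2, r0, r0 → r2=16-16=0
LDR r2, [12] → r2=M[12]=4
ADD r0, r0, r3 → r0=16+0=16
MOD r3, r1, #4 → r3=17%4=1
LSR r0, r1, #3 → r0=17>>3=2
STR r0, [48] → M[48]=2
LDR r2, [48] → r2=M[48]=2
STR r3, [12] → M[12]=1
LDR r0, [48] → r0=M[48]=2
STR r3, [48] → M[48]=1
halt.

1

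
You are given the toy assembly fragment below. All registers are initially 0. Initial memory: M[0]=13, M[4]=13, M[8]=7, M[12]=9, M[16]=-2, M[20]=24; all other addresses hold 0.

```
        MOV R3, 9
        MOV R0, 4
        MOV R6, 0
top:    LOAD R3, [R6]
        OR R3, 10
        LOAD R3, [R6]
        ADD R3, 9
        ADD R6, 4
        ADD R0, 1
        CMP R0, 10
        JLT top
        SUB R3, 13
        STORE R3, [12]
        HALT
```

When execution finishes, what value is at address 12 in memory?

R3=9
R0=4
R6=0
R3=M[0]=13
R3=13|10=15
R3=M[0]=13
R3=13+9=22
R6=0+4=4
R0=4+1=5
CMP R0, 10  (cmp 5,10)
JLT top: taken
R3=M[4]=13
R3=13|10=15
R3=M[4]=13
R3=13+9=22
R6=4+4=8
R0=5+1=6
CMP R0, 10  (cmp 6,10)
JLT top: taken
R3=M[8]=7
R3=7|10=15
R3=M[8]=7
R3=7+9=16
R6=8+4=12
R0=6+1=7
CMP R0, 10  (cmp 7,10)
JLT top: taken
R3=M[12]=9
R3=9|10=11
R3=M[12]=9
R3=9+9=18
R6=12+4=16
R0=7+1=8
CMP R0, 10  (cmp 8,10)
JLT top: taken
R3=M[16]=-2
R3=(-2)|10=-2
R3=M[16]=-2
R3=(-2)+9=7
R6=16+4=20
R0=8+1=9
CMP R0, 10  (cmp 9,10)
JLT top: taken
R3=M[20]=24
R3=24|10=26
R3=M[20]=24
R3=24+9=33
R6=20+4=24
R0=9+1=10
CMP R0, 10  (cmp 10,10)
JLT top: not taken
R3=33-13=20
STORE R3, [12] → M[12]=20
halt.

20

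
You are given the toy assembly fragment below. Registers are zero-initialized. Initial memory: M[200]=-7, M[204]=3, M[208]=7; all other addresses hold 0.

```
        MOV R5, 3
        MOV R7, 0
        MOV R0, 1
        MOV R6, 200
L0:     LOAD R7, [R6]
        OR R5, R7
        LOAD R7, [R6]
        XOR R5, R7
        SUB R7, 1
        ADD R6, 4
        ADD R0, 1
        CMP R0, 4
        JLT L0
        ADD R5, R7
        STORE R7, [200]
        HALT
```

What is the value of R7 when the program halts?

6

after MOV R5, 3: R5=3
after MOV R7, 0: R7=0
after MOV R0, 1: R0=1
after MOV R6, 200: R6=200
after LOAD R7, [R6]: R7=M[200]=-7
after OR R5, R7: R5=3|(-7)=-5
after LOAD R7, [R6]: R7=M[200]=-7
after XOR R5, R7: R5=(-5)^(-7)=2
after SUB R7, 1: R7=(-7)-1=-8
after ADD R6, 4: R6=200+4=204
after ADD R0, 1: R0=1+1=2
CMP R0, 4  (cmp 2,4)
JLT L0: taken
after LOAD R7, [R6]: R7=M[204]=3
after OR R5, R7: R5=2|3=3
after LOAD R7, [R6]: R7=M[204]=3
after XOR R5, R7: R5=3^3=0
after SUB R7, 1: R7=3-1=2
after ADD R6, 4: R6=204+4=208
after ADD R0, 1: R0=2+1=3
CMP R0, 4  (cmp 3,4)
JLT L0: taken
after LOAD R7, [R6]: R7=M[208]=7
after OR R5, R7: R5=0|7=7
after LOAD R7, [R6]: R7=M[208]=7
after XOR R5, R7: R5=7^7=0
after SUB R7, 1: R7=7-1=6
after ADD R6, 4: R6=208+4=212
after ADD R0, 1: R0=3+1=4
CMP R0, 4  (cmp 4,4)
JLT L0: not taken
after ADD R5, R7: R5=0+6=6
STORE R7, [200] → M[200]=6
halt.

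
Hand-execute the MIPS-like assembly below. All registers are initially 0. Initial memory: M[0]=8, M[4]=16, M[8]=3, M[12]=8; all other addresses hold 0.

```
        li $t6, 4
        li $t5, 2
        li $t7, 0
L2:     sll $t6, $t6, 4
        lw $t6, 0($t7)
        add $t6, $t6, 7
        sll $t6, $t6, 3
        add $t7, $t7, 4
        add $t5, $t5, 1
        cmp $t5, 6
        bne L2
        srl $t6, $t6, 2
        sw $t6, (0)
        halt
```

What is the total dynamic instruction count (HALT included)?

after li $t6, 4: $t6=4
after li $t5, 2: $t5=2
after li $t7, 0: $t7=0
after sll $t6, $t6, 4: $t6=4<<4=64
after lw $t6, 0($t7): $t6=M[0]=8
after add $t6, $t6, 7: $t6=8+7=15
after sll $t6, $t6, 3: $t6=15<<3=120
after add $t7, $t7, 4: $t7=0+4=4
after add $t5, $t5, 1: $t5=2+1=3
cmp $t5, 6  (cmp 3,6)
bne L2: taken
after sll $t6, $t6, 4: $t6=120<<4=1920
after lw $t6, 0($t7): $t6=M[4]=16
after add $t6, $t6, 7: $t6=16+7=23
after sll $t6, $t6, 3: $t6=23<<3=184
after add $t7, $t7, 4: $t7=4+4=8
after add $t5, $t5, 1: $t5=3+1=4
cmp $t5, 6  (cmp 4,6)
bne L2: taken
after sll $t6, $t6, 4: $t6=184<<4=2944
after lw $t6, 0($t7): $t6=M[8]=3
after add $t6, $t6, 7: $t6=3+7=10
after sll $t6, $t6, 3: $t6=10<<3=80
after add $t7, $t7, 4: $t7=8+4=12
after add $t5, $t5, 1: $t5=4+1=5
cmp $t5, 6  (cmp 5,6)
bne L2: taken
after sll $t6, $t6, 4: $t6=80<<4=1280
after lw $t6, 0($t7): $t6=M[12]=8
after add $t6, $t6, 7: $t6=8+7=15
after sll $t6, $t6, 3: $t6=15<<3=120
after add $t7, $t7, 4: $t7=12+4=16
after add $t5, $t5, 1: $t5=5+1=6
cmp $t5, 6  (cmp 6,6)
bne L2: not taken
after srl $t6, $t6, 2: $t6=120>>2=30
sw $t6, (0) → M[0]=30
halt.
Total executed instructions: 38.

38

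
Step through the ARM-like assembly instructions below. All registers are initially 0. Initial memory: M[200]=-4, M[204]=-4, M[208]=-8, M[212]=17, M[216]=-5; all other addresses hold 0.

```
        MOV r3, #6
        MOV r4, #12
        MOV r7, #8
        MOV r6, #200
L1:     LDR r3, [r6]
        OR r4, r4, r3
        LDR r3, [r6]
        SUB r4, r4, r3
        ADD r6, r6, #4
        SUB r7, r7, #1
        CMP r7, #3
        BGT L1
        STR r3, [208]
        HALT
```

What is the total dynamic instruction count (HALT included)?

r3=6
r4=12
r7=8
r6=200
r3=M[200]=-4
r4=12|(-4)=-4
r3=M[200]=-4
r4=(-4)-(-4)=0
r6=200+4=204
r7=8-1=7
CMP r7, #3  (cmp 7,3)
BGT L1: taken
r3=M[204]=-4
r4=0|(-4)=-4
r3=M[204]=-4
r4=(-4)-(-4)=0
r6=204+4=208
r7=7-1=6
CMP r7, #3  (cmp 6,3)
BGT L1: taken
r3=M[208]=-8
r4=0|(-8)=-8
r3=M[208]=-8
r4=(-8)-(-8)=0
r6=208+4=212
r7=6-1=5
CMP r7, #3  (cmp 5,3)
BGT L1: taken
r3=M[212]=17
r4=0|17=17
r3=M[212]=17
r4=17-17=0
r6=212+4=216
r7=5-1=4
CMP r7, #3  (cmp 4,3)
BGT L1: taken
r3=M[216]=-5
r4=0|(-5)=-5
r3=M[216]=-5
r4=(-5)-(-5)=0
r6=216+4=220
r7=4-1=3
CMP r7, #3  (cmp 3,3)
BGT L1: not taken
STR r3, [208] → M[208]=-5
halt.
Total executed instructions: 46.

46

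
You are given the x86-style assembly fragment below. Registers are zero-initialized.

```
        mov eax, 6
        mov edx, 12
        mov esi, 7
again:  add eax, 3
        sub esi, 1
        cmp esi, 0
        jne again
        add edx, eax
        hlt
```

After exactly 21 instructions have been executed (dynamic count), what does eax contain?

21

mov eax, 6 → eax=6
mov edx, 12 → edx=12
mov esi, 7 → esi=7
add eax, 3 → eax=6+3=9
sub esi, 1 → esi=7-1=6
cmp esi, 0  (cmp 6,0)
jne again: taken
add eax, 3 → eax=9+3=12
sub esi, 1 → esi=6-1=5
cmp esi, 0  (cmp 5,0)
jne again: taken
add eax, 3 → eax=12+3=15
sub esi, 1 → esi=5-1=4
cmp esi, 0  (cmp 4,0)
jne again: taken
add eax, 3 → eax=15+3=18
sub esi, 1 → esi=4-1=3
cmp esi, 0  (cmp 3,0)
jne again: taken
add eax, 3 → eax=18+3=21
sub esi, 1 → esi=3-1=2
After step 21: eax = 21.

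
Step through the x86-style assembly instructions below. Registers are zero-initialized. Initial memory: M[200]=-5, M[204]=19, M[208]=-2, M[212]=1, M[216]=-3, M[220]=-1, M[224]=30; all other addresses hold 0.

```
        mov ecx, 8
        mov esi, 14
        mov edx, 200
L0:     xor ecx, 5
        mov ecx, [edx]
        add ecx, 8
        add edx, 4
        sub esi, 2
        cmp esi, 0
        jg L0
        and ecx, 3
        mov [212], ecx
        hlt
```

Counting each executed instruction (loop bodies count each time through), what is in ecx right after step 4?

after mov ecx, 8: ecx=8
after mov esi, 14: esi=14
after mov edx, 200: edx=200
after xor ecx, 5: ecx=8^5=13
After step 4: ecx = 13.

13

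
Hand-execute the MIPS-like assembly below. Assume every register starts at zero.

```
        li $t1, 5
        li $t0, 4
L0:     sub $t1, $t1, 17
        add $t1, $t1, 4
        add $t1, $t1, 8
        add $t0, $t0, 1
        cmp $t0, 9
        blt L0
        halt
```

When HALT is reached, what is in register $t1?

$t1=5
$t0=4
$t1=5-17=-12
$t1=(-12)+4=-8
$t1=(-8)+8=0
$t0=4+1=5
cmp $t0, 9  (cmp 5,9)
blt L0: taken
$t1=0-17=-17
$t1=(-17)+4=-13
$t1=(-13)+8=-5
$t0=5+1=6
cmp $t0, 9  (cmp 6,9)
blt L0: taken
$t1=(-5)-17=-22
$t1=(-22)+4=-18
$t1=(-18)+8=-10
$t0=6+1=7
cmp $t0, 9  (cmp 7,9)
blt L0: taken
$t1=(-10)-17=-27
$t1=(-27)+4=-23
$t1=(-23)+8=-15
$t0=7+1=8
cmp $t0, 9  (cmp 8,9)
blt L0: taken
$t1=(-15)-17=-32
$t1=(-32)+4=-28
$t1=(-28)+8=-20
$t0=8+1=9
cmp $t0, 9  (cmp 9,9)
blt L0: not taken
halt.

-20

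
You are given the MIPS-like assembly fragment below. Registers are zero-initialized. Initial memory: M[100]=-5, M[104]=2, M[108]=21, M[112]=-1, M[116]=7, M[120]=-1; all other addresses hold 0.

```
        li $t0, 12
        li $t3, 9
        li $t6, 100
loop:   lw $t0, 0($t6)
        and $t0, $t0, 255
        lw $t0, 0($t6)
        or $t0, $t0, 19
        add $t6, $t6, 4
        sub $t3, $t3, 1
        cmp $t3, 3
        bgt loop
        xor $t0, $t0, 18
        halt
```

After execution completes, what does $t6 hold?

124

li $t0, 12 → $t0=12
li $t3, 9 → $t3=9
li $t6, 100 → $t6=100
lw $t0, 0($t6) → $t0=M[100]=-5
and $t0, $t0, 255 → $t0=(-5)&255=251
lw $t0, 0($t6) → $t0=M[100]=-5
or $t0, $t0, 19 → $t0=(-5)|19=-5
add $t6, $t6, 4 → $t6=100+4=104
sub $t3, $t3, 1 → $t3=9-1=8
cmp $t3, 3  (cmp 8,3)
bgt loop: taken
lw $t0, 0($t6) → $t0=M[104]=2
and $t0, $t0, 255 → $t0=2&255=2
lw $t0, 0($t6) → $t0=M[104]=2
or $t0, $t0, 19 → $t0=2|19=19
add $t6, $t6, 4 → $t6=104+4=108
sub $t3, $t3, 1 → $t3=8-1=7
cmp $t3, 3  (cmp 7,3)
bgt loop: taken
lw $t0, 0($t6) → $t0=M[108]=21
and $t0, $t0, 255 → $t0=21&255=21
lw $t0, 0($t6) → $t0=M[108]=21
or $t0, $t0, 19 → $t0=21|19=23
add $t6, $t6, 4 → $t6=108+4=112
sub $t3, $t3, 1 → $t3=7-1=6
cmp $t3, 3  (cmp 6,3)
bgt loop: taken
lw $t0, 0($t6) → $t0=M[112]=-1
and $t0, $t0, 255 → $t0=(-1)&255=255
lw $t0, 0($t6) → $t0=M[112]=-1
or $t0, $t0, 19 → $t0=(-1)|19=-1
add $t6, $t6, 4 → $t6=112+4=116
sub $t3, $t3, 1 → $t3=6-1=5
cmp $t3, 3  (cmp 5,3)
bgt loop: taken
lw $t0, 0($t6) → $t0=M[116]=7
and $t0, $t0, 255 → $t0=7&255=7
lw $t0, 0($t6) → $t0=M[116]=7
or $t0, $t0, 19 → $t0=7|19=23
add $t6, $t6, 4 → $t6=116+4=120
sub $t3, $t3, 1 → $t3=5-1=4
cmp $t3, 3  (cmp 4,3)
bgt loop: taken
lw $t0, 0($t6) → $t0=M[120]=-1
and $t0, $t0, 255 → $t0=(-1)&255=255
lw $t0, 0($t6) → $t0=M[120]=-1
or $t0, $t0, 19 → $t0=(-1)|19=-1
add $t6, $t6, 4 → $t6=120+4=124
sub $t3, $t3, 1 → $t3=4-1=3
cmp $t3, 3  (cmp 3,3)
bgt loop: not taken
xor $t0, $t0, 18 → $t0=(-1)^18=-19
halt.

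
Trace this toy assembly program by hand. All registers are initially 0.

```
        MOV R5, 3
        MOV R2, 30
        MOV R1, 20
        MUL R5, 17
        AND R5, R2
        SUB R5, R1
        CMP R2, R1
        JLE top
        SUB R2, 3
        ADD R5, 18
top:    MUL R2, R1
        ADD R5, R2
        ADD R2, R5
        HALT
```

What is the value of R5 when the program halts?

556

after MOV R5, 3: R5=3
after MOV R2, 30: R2=30
after MOV R1, 20: R1=20
after MUL R5, 17: R5=3*17=51
after AND R5, R2: R5=51&30=18
after SUB R5, R1: R5=18-20=-2
CMP R2, R1  (cmp 30,20)
JLE top: not taken
after SUB R2, 3: R2=30-3=27
after ADD R5, 18: R5=(-2)+18=16
after MUL R2, R1: R2=27*20=540
after ADD R5, R2: R5=16+540=556
after ADD R2, R5: R2=540+556=1096
halt.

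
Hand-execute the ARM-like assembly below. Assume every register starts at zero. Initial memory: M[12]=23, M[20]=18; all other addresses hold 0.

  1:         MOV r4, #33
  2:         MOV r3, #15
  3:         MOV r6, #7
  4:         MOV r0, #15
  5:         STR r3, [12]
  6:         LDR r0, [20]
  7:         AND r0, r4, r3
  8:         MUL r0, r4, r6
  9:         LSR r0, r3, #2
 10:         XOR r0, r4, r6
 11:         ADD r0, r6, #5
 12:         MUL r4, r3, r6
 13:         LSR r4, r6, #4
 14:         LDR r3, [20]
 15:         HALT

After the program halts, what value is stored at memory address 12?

after MOV r4, #33: r4=33
after MOV r3, #15: r3=15
after MOV r6, #7: r6=7
after MOV r0, #15: r0=15
STR r3, [12] → M[12]=15
after LDR r0, [20]: r0=M[20]=18
after AND r0, r4, r3: r0=33&15=1
after MUL r0, r4, r6: r0=33*7=231
after LSR r0, r3, #2: r0=15>>2=3
after XOR r0, r4, r6: r0=33^7=38
after ADD r0, r6, #5: r0=7+5=12
after MUL r4, r3, r6: r4=15*7=105
after LSR r4, r6, #4: r4=7>>4=0
after LDR r3, [20]: r3=M[20]=18
halt.

15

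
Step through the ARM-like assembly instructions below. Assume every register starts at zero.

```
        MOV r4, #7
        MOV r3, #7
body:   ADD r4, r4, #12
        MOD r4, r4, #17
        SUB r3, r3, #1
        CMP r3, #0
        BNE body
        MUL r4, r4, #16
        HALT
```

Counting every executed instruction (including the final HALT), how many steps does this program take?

39

MOV r4, #7 → r4=7
MOV r3, #7 → r3=7
ADD r4, r4, #12 → r4=7+12=19
MOD r4, r4, #17 → r4=19%17=2
SUB r3, r3, #1 → r3=7-1=6
CMP r3, #0  (cmp 6,0)
BNE body: taken
ADD r4, r4, #12 → r4=2+12=14
MOD r4, r4, #17 → r4=14%17=14
SUB r3, r3, #1 → r3=6-1=5
CMP r3, #0  (cmp 5,0)
BNE body: taken
ADD r4, r4, #12 → r4=14+12=26
MOD r4, r4, #17 → r4=26%17=9
SUB r3, r3, #1 → r3=5-1=4
CMP r3, #0  (cmp 4,0)
BNE body: taken
ADD r4, r4, #12 → r4=9+12=21
MOD r4, r4, #17 → r4=21%17=4
SUB r3, r3, #1 → r3=4-1=3
CMP r3, #0  (cmp 3,0)
BNE body: taken
ADD r4, r4, #12 → r4=4+12=16
MOD r4, r4, #17 → r4=16%17=16
SUB r3, r3, #1 → r3=3-1=2
CMP r3, #0  (cmp 2,0)
BNE body: taken
ADD r4, r4, #12 → r4=16+12=28
MOD r4, r4, #17 → r4=28%17=11
SUB r3, r3, #1 → r3=2-1=1
CMP r3, #0  (cmp 1,0)
BNE body: taken
ADD r4, r4, #12 → r4=11+12=23
MOD r4, r4, #17 → r4=23%17=6
SUB r3, r3, #1 → r3=1-1=0
CMP r3, #0  (cmp 0,0)
BNE body: not taken
MUL r4, r4, #16 → r4=6*16=96
halt.
Total executed instructions: 39.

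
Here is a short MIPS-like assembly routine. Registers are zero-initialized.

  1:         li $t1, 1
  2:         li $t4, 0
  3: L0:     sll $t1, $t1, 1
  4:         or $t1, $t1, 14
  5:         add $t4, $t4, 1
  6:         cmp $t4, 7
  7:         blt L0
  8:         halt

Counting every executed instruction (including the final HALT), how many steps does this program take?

38

after li $t1, 1: $t1=1
after li $t4, 0: $t4=0
after sll $t1, $t1, 1: $t1=1<<1=2
after or $t1, $t1, 14: $t1=2|14=14
after add $t4, $t4, 1: $t4=0+1=1
cmp $t4, 7  (cmp 1,7)
blt L0: taken
after sll $t1, $t1, 1: $t1=14<<1=28
after or $t1, $t1, 14: $t1=28|14=30
after add $t4, $t4, 1: $t4=1+1=2
cmp $t4, 7  (cmp 2,7)
blt L0: taken
after sll $t1, $t1, 1: $t1=30<<1=60
after or $t1, $t1, 14: $t1=60|14=62
after add $t4, $t4, 1: $t4=2+1=3
cmp $t4, 7  (cmp 3,7)
blt L0: taken
after sll $t1, $t1, 1: $t1=62<<1=124
after or $t1, $t1, 14: $t1=124|14=126
after add $t4, $t4, 1: $t4=3+1=4
cmp $t4, 7  (cmp 4,7)
blt L0: taken
after sll $t1, $t1, 1: $t1=126<<1=252
after or $t1, $t1, 14: $t1=252|14=254
after add $t4, $t4, 1: $t4=4+1=5
cmp $t4, 7  (cmp 5,7)
blt L0: taken
after sll $t1, $t1, 1: $t1=254<<1=508
after or $t1, $t1, 14: $t1=508|14=510
after add $t4, $t4, 1: $t4=5+1=6
cmp $t4, 7  (cmp 6,7)
blt L0: taken
after sll $t1, $t1, 1: $t1=510<<1=1020
after or $t1, $t1, 14: $t1=1020|14=1022
after add $t4, $t4, 1: $t4=6+1=7
cmp $t4, 7  (cmp 7,7)
blt L0: not taken
halt.
Total executed instructions: 38.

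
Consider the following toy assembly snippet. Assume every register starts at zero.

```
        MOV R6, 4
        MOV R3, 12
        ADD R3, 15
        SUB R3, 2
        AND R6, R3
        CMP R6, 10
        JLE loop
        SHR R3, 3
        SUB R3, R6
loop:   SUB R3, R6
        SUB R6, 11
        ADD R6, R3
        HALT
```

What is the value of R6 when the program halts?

14

MOV R6, 4 → R6=4
MOV R3, 12 → R3=12
ADD R3, 15 → R3=12+15=27
SUB R3, 2 → R3=27-2=25
AND R6, R3 → R6=4&25=0
CMP R6, 10  (cmp 0,10)
JLE loop: taken
SUB R3, R6 → R3=25-0=25
SUB R6, 11 → R6=0-11=-11
ADD R6, R3 → R6=(-11)+25=14
halt.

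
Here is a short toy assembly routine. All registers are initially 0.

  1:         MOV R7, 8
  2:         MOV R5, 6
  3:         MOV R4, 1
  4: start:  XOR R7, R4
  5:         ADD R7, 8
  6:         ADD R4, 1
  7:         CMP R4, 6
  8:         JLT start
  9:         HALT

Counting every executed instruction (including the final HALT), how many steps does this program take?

29

MOV R7, 8 → R7=8
MOV R5, 6 → R5=6
MOV R4, 1 → R4=1
XOR R7, R4 → R7=8^1=9
ADD R7, 8 → R7=9+8=17
ADD R4, 1 → R4=1+1=2
CMP R4, 6  (cmp 2,6)
JLT start: taken
XOR R7, R4 → R7=17^2=19
ADD R7, 8 → R7=19+8=27
ADD R4, 1 → R4=2+1=3
CMP R4, 6  (cmp 3,6)
JLT start: taken
XOR R7, R4 → R7=27^3=24
ADD R7, 8 → R7=24+8=32
ADD R4, 1 → R4=3+1=4
CMP R4, 6  (cmp 4,6)
JLT start: taken
XOR R7, R4 → R7=32^4=36
ADD R7, 8 → R7=36+8=44
ADD R4, 1 → R4=4+1=5
CMP R4, 6  (cmp 5,6)
JLT start: taken
XOR R7, R4 → R7=44^5=41
ADD R7, 8 → R7=41+8=49
ADD R4, 1 → R4=5+1=6
CMP R4, 6  (cmp 6,6)
JLT start: not taken
halt.
Total executed instructions: 29.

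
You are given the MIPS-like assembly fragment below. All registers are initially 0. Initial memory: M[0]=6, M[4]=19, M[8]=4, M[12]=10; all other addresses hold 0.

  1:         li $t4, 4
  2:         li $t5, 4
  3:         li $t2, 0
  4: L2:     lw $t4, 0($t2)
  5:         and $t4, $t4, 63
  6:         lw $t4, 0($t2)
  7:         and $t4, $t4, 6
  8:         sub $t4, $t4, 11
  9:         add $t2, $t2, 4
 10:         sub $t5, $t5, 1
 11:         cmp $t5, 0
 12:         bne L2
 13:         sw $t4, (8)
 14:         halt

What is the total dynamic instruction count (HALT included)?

li $t4, 4 → $t4=4
li $t5, 4 → $t5=4
li $t2, 0 → $t2=0
lw $t4, 0($t2) → $t4=M[0]=6
and $t4, $t4, 63 → $t4=6&63=6
lw $t4, 0($t2) → $t4=M[0]=6
and $t4, $t4, 6 → $t4=6&6=6
sub $t4, $t4, 11 → $t4=6-11=-5
add $t2, $t2, 4 → $t2=0+4=4
sub $t5, $t5, 1 → $t5=4-1=3
cmp $t5, 0  (cmp 3,0)
bne L2: taken
lw $t4, 0($t2) → $t4=M[4]=19
and $t4, $t4, 63 → $t4=19&63=19
lw $t4, 0($t2) → $t4=M[4]=19
and $t4, $t4, 6 → $t4=19&6=2
sub $t4, $t4, 11 → $t4=2-11=-9
add $t2, $t2, 4 → $t2=4+4=8
sub $t5, $t5, 1 → $t5=3-1=2
cmp $t5, 0  (cmp 2,0)
bne L2: taken
lw $t4, 0($t2) → $t4=M[8]=4
and $t4, $t4, 63 → $t4=4&63=4
lw $t4, 0($t2) → $t4=M[8]=4
and $t4, $t4, 6 → $t4=4&6=4
sub $t4, $t4, 11 → $t4=4-11=-7
add $t2, $t2, 4 → $t2=8+4=12
sub $t5, $t5, 1 → $t5=2-1=1
cmp $t5, 0  (cmp 1,0)
bne L2: taken
lw $t4, 0($t2) → $t4=M[12]=10
and $t4, $t4, 63 → $t4=10&63=10
lw $t4, 0($t2) → $t4=M[12]=10
and $t4, $t4, 6 → $t4=10&6=2
sub $t4, $t4, 11 → $t4=2-11=-9
add $t2, $t2, 4 → $t2=12+4=16
sub $t5, $t5, 1 → $t5=1-1=0
cmp $t5, 0  (cmp 0,0)
bne L2: not taken
sw $t4, (8) → M[8]=-9
halt.
Total executed instructions: 41.

41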